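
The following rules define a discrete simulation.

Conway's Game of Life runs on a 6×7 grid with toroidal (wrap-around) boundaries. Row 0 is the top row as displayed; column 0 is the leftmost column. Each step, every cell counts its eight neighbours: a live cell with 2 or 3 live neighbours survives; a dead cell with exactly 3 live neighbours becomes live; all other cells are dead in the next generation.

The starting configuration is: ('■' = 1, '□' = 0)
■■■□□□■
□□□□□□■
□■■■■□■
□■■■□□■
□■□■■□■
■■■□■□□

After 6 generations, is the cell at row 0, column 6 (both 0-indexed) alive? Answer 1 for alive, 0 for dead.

0

0) ■■■□□□■
□□□□□□■
□■■■■□■
□■■■□□■
□■□■■□■
■■■□■□□
1) □□■■□■■
□□□□□□■
□■□□■□■
□□□□□□■
□□□□■□■
□□□□■□□
2) □□□■■■■
□□■■■□■
□□□□□□■
□□□□□□■
□□□□□□□
□□□□■□■
3) ■□■□□□■
■□■□□□■
■□□■□□■
□□□□□□□
□□□□□■□
□□□■■□■
4) □□■□□□□
□□■■□■□
■■□□□□■
□□□□□□■
□□□□■■□
■□□■■□■
5) □■■□□■■
■□■■□□■
■■■□□■■
□□□□□□■
■□□■■□□
□□□■■□■
6) □■□□□□□
□□□■■□□
□□■■□■□
□□■■■□□
■□□■■□■
□■□□□□■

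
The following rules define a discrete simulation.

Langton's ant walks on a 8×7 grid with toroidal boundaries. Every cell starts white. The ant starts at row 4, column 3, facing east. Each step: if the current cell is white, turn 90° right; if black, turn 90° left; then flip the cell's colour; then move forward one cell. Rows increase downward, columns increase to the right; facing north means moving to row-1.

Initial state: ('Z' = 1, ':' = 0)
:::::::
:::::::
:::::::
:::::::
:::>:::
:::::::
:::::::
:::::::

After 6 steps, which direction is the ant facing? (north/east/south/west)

[0] :::::::
:::::::
:::::::
:::::::
:::>:::
:::::::
:::::::
:::::::
[1] :::::::
:::::::
:::::::
:::::::
:::Z:::
:::v:::
:::::::
:::::::
[2] :::::::
:::::::
:::::::
:::::::
:::Z:::
::<Z:::
:::::::
:::::::
[3] :::::::
:::::::
:::::::
:::::::
::^Z:::
::ZZ:::
:::::::
:::::::
[4] :::::::
:::::::
:::::::
:::::::
::Z>:::
::ZZ:::
:::::::
:::::::
[5] :::::::
:::::::
:::::::
:::^:::
::Z::::
::ZZ:::
:::::::
:::::::
[6] :::::::
:::::::
:::::::
:::Z>::
::Z::::
::ZZ:::
:::::::
:::::::

east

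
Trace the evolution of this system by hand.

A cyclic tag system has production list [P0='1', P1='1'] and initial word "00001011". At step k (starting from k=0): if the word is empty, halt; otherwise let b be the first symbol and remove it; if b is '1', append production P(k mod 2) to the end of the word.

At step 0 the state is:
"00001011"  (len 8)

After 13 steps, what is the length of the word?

3

t=0: "00001011"  (len 8)
t=1: "0001011"  (len 7)
t=2: "001011"  (len 6)
t=3: "01011"  (len 5)
t=4: "1011"  (len 4)
t=5: "0111"  (len 4)
t=6: "111"  (len 3)
t=7: "111"  (len 3)
t=8: "111"  (len 3)
t=9: "111"  (len 3)
t=10: "111"  (len 3)
t=11: "111"  (len 3)
t=12: "111"  (len 3)
t=13: "111"  (len 3)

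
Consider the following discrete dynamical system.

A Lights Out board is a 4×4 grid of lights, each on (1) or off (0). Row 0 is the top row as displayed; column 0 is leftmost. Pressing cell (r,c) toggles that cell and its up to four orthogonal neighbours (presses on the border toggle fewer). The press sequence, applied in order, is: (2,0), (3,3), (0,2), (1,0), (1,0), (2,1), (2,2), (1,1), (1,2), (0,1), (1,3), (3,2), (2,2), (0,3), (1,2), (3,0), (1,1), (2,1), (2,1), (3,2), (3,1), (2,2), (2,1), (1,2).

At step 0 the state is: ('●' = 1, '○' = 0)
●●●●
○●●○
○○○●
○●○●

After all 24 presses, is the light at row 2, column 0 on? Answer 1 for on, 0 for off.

[0] ●●●●
○●●○
○○○●
○●○●
[1] ●●●●
●●●○
●●○●
●●○●
[2] ●●●●
●●●○
●●○○
●●●○
[3] ●○○○
●●○○
●●○○
●●●○
[4] ○○○○
○○○○
○●○○
●●●○
[5] ●○○○
●●○○
●●○○
●●●○
[6] ●○○○
●○○○
○○●○
●○●○
[7] ●○○○
●○●○
○●○●
●○○○
[8] ●●○○
○●○○
○○○●
●○○○
[9] ●●●○
○○●●
○○●●
●○○○
[10] ○○○○
○●●●
○○●●
●○○○
[11] ○○○●
○●○○
○○●○
●○○○
[12] ○○○●
○●○○
○○○○
●●●●
[13] ○○○●
○●●○
○●●●
●●○●
[14] ○○●○
○●●●
○●●●
●●○●
[15] ○○○○
○○○○
○●○●
●●○●
[16] ○○○○
○○○○
●●○●
○○○●
[17] ○●○○
●●●○
●○○●
○○○●
[18] ○●○○
●○●○
○●●●
○●○●
[19] ○●○○
●●●○
●○○●
○○○●
[20] ○●○○
●●●○
●○●●
○●●○
[21] ○●○○
●●●○
●●●●
●○○○
[22] ○●○○
●●○○
●○○○
●○●○
[23] ○●○○
●○○○
○●●○
●●●○
[24] ○●●○
●●●●
○●○○
●●●○

0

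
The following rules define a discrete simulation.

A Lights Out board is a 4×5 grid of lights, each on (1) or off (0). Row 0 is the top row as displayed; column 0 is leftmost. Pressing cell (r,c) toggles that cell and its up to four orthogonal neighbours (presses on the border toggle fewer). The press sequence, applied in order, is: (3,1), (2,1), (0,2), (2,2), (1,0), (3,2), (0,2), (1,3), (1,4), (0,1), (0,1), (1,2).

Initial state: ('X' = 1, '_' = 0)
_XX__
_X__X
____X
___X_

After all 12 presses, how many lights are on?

12

k=0  _XX__
_X__X
____X
___X_
k=1  _XX__
_X__X
_X__X
XXXX_
k=2  _XX__
____X
X_X_X
X_XX_
k=3  ___X_
__X_X
X_X_X
X_XX_
k=4  ___X_
____X
XX_XX
X__X_
k=5  X__X_
XX__X
_X_XX
X__X_
k=6  X__X_
XX__X
_XXXX
XXX__
k=7  XXX__
XXX_X
_XXXX
XXX__
k=8  XXXX_
XX_X_
_XX_X
XXX__
k=9  XXXXX
XX__X
_XX__
XXX__
k=10  ___XX
X___X
_XX__
XXX__
k=11  XXXXX
XX__X
_XX__
XXX__
k=12  XX_XX
X_XXX
_X___
XXX__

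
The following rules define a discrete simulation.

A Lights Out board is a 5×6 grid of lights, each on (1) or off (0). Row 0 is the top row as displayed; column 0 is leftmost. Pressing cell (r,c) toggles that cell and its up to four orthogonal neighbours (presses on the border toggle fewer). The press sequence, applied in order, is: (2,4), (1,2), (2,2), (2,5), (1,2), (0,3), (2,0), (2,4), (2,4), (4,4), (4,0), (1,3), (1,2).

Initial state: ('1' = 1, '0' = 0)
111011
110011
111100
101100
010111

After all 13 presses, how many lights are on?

13

0) 111011
110011
111100
101100
010111
1) 111011
110001
111011
101110
010111
2) 110011
101101
110011
101110
010111
3) 110011
100101
101111
100110
010111
4) 110011
100100
101100
100111
010111
5) 111011
111000
100100
100111
010111
6) 110101
111100
100100
100111
010111
7) 110101
011100
010100
000111
010111
8) 110101
011110
010011
000101
010111
9) 110101
011100
010100
000111
010111
10) 110101
011100
010100
000101
010000
11) 110101
011100
010100
100101
100000
12) 110001
010010
010000
100101
100000
13) 111001
001110
011000
100101
100000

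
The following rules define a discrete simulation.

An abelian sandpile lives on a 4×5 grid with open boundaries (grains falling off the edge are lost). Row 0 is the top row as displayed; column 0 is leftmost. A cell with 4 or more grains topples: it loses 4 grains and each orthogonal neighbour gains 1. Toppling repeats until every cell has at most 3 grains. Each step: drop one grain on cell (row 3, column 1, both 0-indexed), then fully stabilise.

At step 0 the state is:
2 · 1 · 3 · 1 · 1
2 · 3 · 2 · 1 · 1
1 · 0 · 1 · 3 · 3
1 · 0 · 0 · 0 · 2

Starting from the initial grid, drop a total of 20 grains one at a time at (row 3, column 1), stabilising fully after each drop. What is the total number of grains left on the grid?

0) 2 · 1 · 3 · 1 · 1
2 · 3 · 2 · 1 · 1
1 · 0 · 1 · 3 · 3
1 · 0 · 0 · 0 · 2
1) 2 · 1 · 3 · 1 · 1
2 · 3 · 2 · 1 · 1
1 · 0 · 1 · 3 · 3
1 · 1 · 0 · 0 · 2
2) 2 · 1 · 3 · 1 · 1
2 · 3 · 2 · 1 · 1
1 · 0 · 1 · 3 · 3
1 · 2 · 0 · 0 · 2
3) 2 · 1 · 3 · 1 · 1
2 · 3 · 2 · 1 · 1
1 · 0 · 1 · 3 · 3
1 · 3 · 0 · 0 · 2
4) 2 · 1 · 3 · 1 · 1
2 · 3 · 2 · 1 · 1
1 · 1 · 1 · 3 · 3
2 · 0 · 1 · 0 · 2
5) 2 · 1 · 3 · 1 · 1
2 · 3 · 2 · 1 · 1
1 · 1 · 1 · 3 · 3
2 · 1 · 1 · 0 · 2
6) 2 · 1 · 3 · 1 · 1
2 · 3 · 2 · 1 · 1
1 · 1 · 1 · 3 · 3
2 · 2 · 1 · 0 · 2
7) 2 · 1 · 3 · 1 · 1
2 · 3 · 2 · 1 · 1
1 · 1 · 1 · 3 · 3
2 · 3 · 1 · 0 · 2
8) 2 · 1 · 3 · 1 · 1
2 · 3 · 2 · 1 · 1
1 · 2 · 1 · 3 · 3
3 · 0 · 2 · 0 · 2
9) 2 · 1 · 3 · 1 · 1
2 · 3 · 2 · 1 · 1
1 · 2 · 1 · 3 · 3
3 · 1 · 2 · 0 · 2
10) 2 · 1 · 3 · 1 · 1
2 · 3 · 2 · 1 · 1
1 · 2 · 1 · 3 · 3
3 · 2 · 2 · 0 · 2
11) 2 · 1 · 3 · 1 · 1
2 · 3 · 2 · 1 · 1
1 · 2 · 1 · 3 · 3
3 · 3 · 2 · 0 · 2
12) 2 · 1 · 3 · 1 · 1
2 · 3 · 2 · 1 · 1
2 · 3 · 1 · 3 · 3
0 · 1 · 3 · 0 · 2
13) 2 · 1 · 3 · 1 · 1
2 · 3 · 2 · 1 · 1
2 · 3 · 1 · 3 · 3
0 · 2 · 3 · 0 · 2
14) 2 · 1 · 3 · 1 · 1
2 · 3 · 2 · 1 · 1
2 · 3 · 1 · 3 · 3
0 · 3 · 3 · 0 · 2
15) 2 · 2 · 3 · 1 · 1
3 · 0 · 3 · 1 · 1
3 · 1 · 3 · 3 · 3
1 · 2 · 0 · 1 · 2
16) 2 · 2 · 3 · 1 · 1
3 · 0 · 3 · 1 · 1
3 · 1 · 3 · 3 · 3
1 · 3 · 0 · 1 · 2
17) 2 · 2 · 3 · 1 · 1
3 · 0 · 3 · 1 · 1
3 · 2 · 3 · 3 · 3
2 · 0 · 1 · 1 · 2
18) 2 · 2 · 3 · 1 · 1
3 · 0 · 3 · 1 · 1
3 · 2 · 3 · 3 · 3
2 · 1 · 1 · 1 · 2
19) 2 · 2 · 3 · 1 · 1
3 · 0 · 3 · 1 · 1
3 · 2 · 3 · 3 · 3
2 · 2 · 1 · 1 · 2
20) 2 · 2 · 3 · 1 · 1
3 · 0 · 3 · 1 · 1
3 · 2 · 3 · 3 · 3
2 · 3 · 1 · 1 · 2

40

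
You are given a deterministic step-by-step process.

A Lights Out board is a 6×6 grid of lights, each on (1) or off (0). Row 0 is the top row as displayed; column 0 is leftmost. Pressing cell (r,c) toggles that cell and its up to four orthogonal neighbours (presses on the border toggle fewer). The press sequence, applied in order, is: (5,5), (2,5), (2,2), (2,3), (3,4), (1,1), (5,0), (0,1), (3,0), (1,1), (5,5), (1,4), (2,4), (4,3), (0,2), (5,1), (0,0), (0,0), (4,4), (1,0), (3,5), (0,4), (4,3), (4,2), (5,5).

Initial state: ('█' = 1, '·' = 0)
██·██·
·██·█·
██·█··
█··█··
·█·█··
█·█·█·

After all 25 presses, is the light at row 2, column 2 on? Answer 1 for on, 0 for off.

0

[0] ██·██·
·██·█·
██·█··
█··█··
·█·█··
█·█·█·
[1] ██·██·
·██·█·
██·█··
█··█··
·█·█·█
█·█··█
[2] ██·██·
·██·██
██·███
█··█·█
·█·█·█
█·█··█
[3] ██·██·
·█··██
█·█·██
█·██·█
·█·█·█
█·█··█
[4] ██·██·
·█·███
█··█·█
█·█··█
·█·█·█
█·█··█
[5] ██·██·
·█·███
█··███
█·███·
·█·███
█·█··█
[6] █··██·
█·████
██·███
█·███·
·█·███
█·█··█
[7] █··██·
█·████
██·███
█·███·
██·███
·██··█
[8] ·████·
██████
██·███
█·███·
██·███
·██··█
[9] ·████·
██████
·█·███
·████·
·█·███
·██··█
[10] ··███·
···███
···███
·████·
·█·███
·██··█
[11] ··███·
···███
···███
·████·
·█·██·
·██·█·
[12] ··██··
······
···█·█
·████·
·█·██·
·██·█·
[13] ··██··
····█·
····█·
·███··
·█·██·
·██·█·
[14] ··██··
····█·
····█·
·██···
·██···
·████·
[15] ·█····
··█·█·
····█·
·██···
·██···
·████·
[16] ·█····
··█·█·
····█·
·██···
··█···
█··██·
[17] █·····
█·█·█·
····█·
·██···
··█···
█··██·
[18] ·█····
··█·█·
····█·
·██···
··█···
█··██·
[19] ·█····
··█·█·
····█·
·██·█·
··████
█··█··
[20] ██····
███·█·
█···█·
·██·█·
··████
█··█··
[21] ██····
███·█·
█···██
·██··█
··███·
█··█··
[22] ██·███
███···
█···██
·██··█
··███·
█··█··
[23] ██·███
███···
█···██
·███·█
······
█·····
[24] ██·███
███···
█···██
·█·█·█
·███··
█·█···
[25] ██·███
███···
█···██
·█·█·█
·███·█
█·█·██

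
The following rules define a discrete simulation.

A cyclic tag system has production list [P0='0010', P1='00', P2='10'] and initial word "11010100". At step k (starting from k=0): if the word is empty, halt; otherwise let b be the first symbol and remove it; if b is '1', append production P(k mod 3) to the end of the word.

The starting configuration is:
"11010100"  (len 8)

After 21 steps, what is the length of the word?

gen 0: "11010100"  (len 8)
gen 1: "10101000010"  (len 11)
gen 2: "010100001000"  (len 12)
gen 3: "10100001000"  (len 11)
gen 4: "01000010000010"  (len 14)
gen 5: "1000010000010"  (len 13)
gen 6: "00001000001010"  (len 14)
gen 7: "0001000001010"  (len 13)
gen 8: "001000001010"  (len 12)
gen 9: "01000001010"  (len 11)
gen 10: "1000001010"  (len 10)
gen 11: "00000101000"  (len 11)
gen 12: "0000101000"  (len 10)
gen 13: "000101000"  (len 9)
gen 14: "00101000"  (len 8)
gen 15: "0101000"  (len 7)
gen 16: "101000"  (len 6)
gen 17: "0100000"  (len 7)
gen 18: "100000"  (len 6)
gen 19: "000000010"  (len 9)
gen 20: "00000010"  (len 8)
gen 21: "0000010"  (len 7)

7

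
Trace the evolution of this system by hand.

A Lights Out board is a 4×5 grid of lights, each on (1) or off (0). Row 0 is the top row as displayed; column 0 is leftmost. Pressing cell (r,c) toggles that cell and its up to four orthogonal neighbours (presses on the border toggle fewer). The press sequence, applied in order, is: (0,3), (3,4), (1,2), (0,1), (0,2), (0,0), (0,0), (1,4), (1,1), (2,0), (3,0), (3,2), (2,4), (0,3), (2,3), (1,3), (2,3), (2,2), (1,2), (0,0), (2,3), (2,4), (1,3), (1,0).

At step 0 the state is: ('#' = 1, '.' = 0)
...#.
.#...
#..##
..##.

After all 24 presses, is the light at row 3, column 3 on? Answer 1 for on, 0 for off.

[0] ...#.
.#...
#..##
..##.
[1] ..#.#
.#.#.
#..##
..##.
[2] ..#.#
.#.#.
#..#.
..#.#
[3] ....#
..#..
#.##.
..#.#
[4] ###.#
.##..
#.##.
..#.#
[5] #..##
.#...
#.##.
..#.#
[6] .#.##
##...
#.##.
..#.#
[7] #..##
.#...
#.##.
..#.#
[8] #..#.
.#.##
#.###
..#.#
[9] ##.#.
#.###
#####
..#.#
[10] ##.#.
..###
..###
#.#.#
[11] ##.#.
..###
#.###
.##.#
[12] ##.#.
..###
#..##
...##
[13] ##.#.
..##.
#....
...#.
[14] ###.#
..#..
#....
...#.
[15] ###.#
..##.
#.###
.....
[16] #####
....#
#.#.#
.....
[17] #####
...##
#..#.
...#.
[18] #####
..###
###..
..##.
[19] ##.##
.#..#
##...
..##.
[20] ...##
##..#
##...
..##.
[21] ...##
##.##
#####
..#..
[22] ...##
##.#.
###..
..#.#
[23] ....#
###.#
####.
..#.#
[24] #...#
..#.#
.###.
..#.#

0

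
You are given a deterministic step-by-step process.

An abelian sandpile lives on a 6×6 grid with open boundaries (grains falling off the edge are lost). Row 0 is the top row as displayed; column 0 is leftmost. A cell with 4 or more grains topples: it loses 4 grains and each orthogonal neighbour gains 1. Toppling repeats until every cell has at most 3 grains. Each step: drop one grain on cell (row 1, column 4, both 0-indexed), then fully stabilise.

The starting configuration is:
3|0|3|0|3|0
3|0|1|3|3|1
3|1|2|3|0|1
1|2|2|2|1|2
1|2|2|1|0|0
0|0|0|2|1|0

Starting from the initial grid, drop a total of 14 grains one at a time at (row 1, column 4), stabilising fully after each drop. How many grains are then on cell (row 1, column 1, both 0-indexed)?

1

gen 0: 3|0|3|0|3|0
3|0|1|3|3|1
3|1|2|3|0|1
1|2|2|2|1|2
1|2|2|1|0|0
0|0|0|2|1|0
gen 1: 3|0|3|2|0|1
3|0|2|1|2|2
3|1|3|0|2|1
1|2|2|3|1|2
1|2|2|1|0|0
0|0|0|2|1|0
gen 2: 3|0|3|2|0|1
3|0|2|1|3|2
3|1|3|0|2|1
1|2|2|3|1|2
1|2|2|1|0|0
0|0|0|2|1|0
gen 3: 3|0|3|2|1|1
3|0|2|2|0|3
3|1|3|0|3|1
1|2|2|3|1|2
1|2|2|1|0|0
0|0|0|2|1|0
gen 4: 3|0|3|2|1|1
3|0|2|2|1|3
3|1|3|0|3|1
1|2|2|3|1|2
1|2|2|1|0|0
0|0|0|2|1|0
gen 5: 3|0|3|2|1|1
3|0|2|2|2|3
3|1|3|0|3|1
1|2|2|3|1|2
1|2|2|1|0|0
0|0|0|2|1|0
gen 6: 3|0|3|2|1|1
3|0|2|2|3|3
3|1|3|0|3|1
1|2|2|3|1|2
1|2|2|1|0|0
0|0|0|2|1|0
gen 7: 3|0|3|2|2|2
3|0|2|3|2|0
3|1|3|1|0|3
1|2|2|3|2|2
1|2|2|1|0|0
0|0|0|2|1|0
gen 8: 3|0|3|2|2|2
3|0|2|3|3|0
3|1|3|1|0|3
1|2|2|3|2|2
1|2|2|1|0|0
0|0|0|2|1|0
gen 9: 3|0|3|3|3|2
3|0|3|0|1|1
3|1|3|2|1|3
1|2|2|3|2|2
1|2|2|1|0|0
0|0|0|2|1|0
gen 10: 3|0|3|3|3|2
3|0|3|0|2|1
3|1|3|2|1|3
1|2|2|3|2|2
1|2|2|1|0|0
0|0|0|2|1|0
gen 11: 3|0|3|3|3|2
3|0|3|0|3|1
3|1|3|2|1|3
1|2|2|3|2|2
1|2|2|1|0|0
0|0|0|2|1|0
gen 12: 3|1|1|1|1|3
3|1|1|3|1|2
3|2|0|3|2|3
1|2|3|3|2|2
1|2|2|1|0|0
0|0|0|2|1|0
gen 13: 3|1|1|1|1|3
3|1|1|3|2|2
3|2|0|3|2|3
1|2|3|3|2|2
1|2|2|1|0|0
0|0|0|2|1|0
gen 14: 3|1|1|1|1|3
3|1|1|3|3|2
3|2|0|3|2|3
1|2|3|3|2|2
1|2|2|1|0|0
0|0|0|2|1|0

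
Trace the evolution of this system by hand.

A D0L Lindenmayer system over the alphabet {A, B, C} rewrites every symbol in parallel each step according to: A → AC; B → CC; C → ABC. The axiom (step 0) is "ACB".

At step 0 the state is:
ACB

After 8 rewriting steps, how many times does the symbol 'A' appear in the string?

1352

t=0: ACB
t=1: ACABCCC
t=2: ACABCACCCABCABCABC
t=3: ACABCACCCABCACABCABCABCACCCABCACCCABCACCCABC
t=4: ACABCACCCABCACABCABCABCACCCABCACABCACCCABCACCCABCACCCABCACABCABCABCACCCABCACABCABCABCACCCABCACABCABCABCACCCABC
t=5: ACABCACCCABCACABCABCABCACCCABCACABCACCCABCACCCABCACCCABCAC…CABCABCACCCABCACABCACCCABCACCCABCACCCABCACABCABCABCACCCABC  (len 272)
t=6: ACABCACCCABCACABCABCABCACCCABCACABCACCCABCACCCABCACCCABCAC…CABCABCACCCABCACABCACCCABCACCCABCACCCABCACABCABCABCACCCABC  (len 676)
t=7: ACABCACCCABCACABCABCABCACCCABCACABCACCCABCACCCABCACCCABCAC…CABCABCACCCABCACABCACCCABCACCCABCACCCABCACABCABCABCACCCABC  (len 1676)
t=8: ACABCACCCABCACABCABCABCACCCABCACABCACCCABCACCCABCACCCABCAC…CABCABCACCCABCACABCACCCABCACCCABCACCCABCACABCABCABCACCCABC  (len 4160)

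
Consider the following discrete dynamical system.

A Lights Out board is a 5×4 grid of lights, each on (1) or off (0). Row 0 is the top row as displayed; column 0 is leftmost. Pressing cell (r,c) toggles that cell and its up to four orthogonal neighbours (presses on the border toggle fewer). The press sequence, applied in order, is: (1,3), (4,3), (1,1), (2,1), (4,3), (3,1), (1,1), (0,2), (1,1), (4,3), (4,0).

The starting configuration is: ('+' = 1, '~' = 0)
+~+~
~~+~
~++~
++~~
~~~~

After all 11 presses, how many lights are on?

12

0) +~+~
~~+~
~++~
++~~
~~~~
1) +~++
~~~+
~+++
++~~
~~~~
2) +~++
~~~+
~+++
++~+
~~++
3) ++++
++++
~~++
++~+
~~++
4) ++++
+~++
++~+
+~~+
~~++
5) ++++
+~++
++~+
+~~~
~~~~
6) ++++
+~++
+~~+
~++~
~+~~
7) +~++
~+~+
++~+
~++~
~+~~
8) ++~~
~+++
++~+
~++~
~+~~
9) +~~~
+~~+
+~~+
~++~
~+~~
10) +~~~
+~~+
+~~+
~+++
~+++
11) +~~~
+~~+
+~~+
++++
+~++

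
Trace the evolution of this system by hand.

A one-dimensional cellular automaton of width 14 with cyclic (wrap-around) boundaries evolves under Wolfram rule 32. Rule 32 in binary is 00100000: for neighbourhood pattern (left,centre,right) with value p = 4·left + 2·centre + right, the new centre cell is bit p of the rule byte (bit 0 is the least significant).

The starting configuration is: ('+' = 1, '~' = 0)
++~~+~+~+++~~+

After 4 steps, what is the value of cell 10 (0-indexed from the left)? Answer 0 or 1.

0

[0] ++~~+~+~+++~~+
[1] ~~~~~+~+~~~~~~
[2] ~~~~~~+~~~~~~~
[3] ~~~~~~~~~~~~~~
[4] ~~~~~~~~~~~~~~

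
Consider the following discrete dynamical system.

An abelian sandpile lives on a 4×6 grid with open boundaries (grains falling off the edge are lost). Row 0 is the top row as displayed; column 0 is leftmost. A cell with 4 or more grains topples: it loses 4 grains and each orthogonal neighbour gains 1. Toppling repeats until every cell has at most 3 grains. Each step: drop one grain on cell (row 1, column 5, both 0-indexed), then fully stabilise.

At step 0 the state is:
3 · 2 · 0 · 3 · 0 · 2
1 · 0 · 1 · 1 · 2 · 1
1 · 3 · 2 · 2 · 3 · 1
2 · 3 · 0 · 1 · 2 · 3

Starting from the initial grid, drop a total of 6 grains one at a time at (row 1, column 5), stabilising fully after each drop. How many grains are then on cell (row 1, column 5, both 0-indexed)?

k=0  3 · 2 · 0 · 3 · 0 · 2
1 · 0 · 1 · 1 · 2 · 1
1 · 3 · 2 · 2 · 3 · 1
2 · 3 · 0 · 1 · 2 · 3
k=1  3 · 2 · 0 · 3 · 0 · 2
1 · 0 · 1 · 1 · 2 · 2
1 · 3 · 2 · 2 · 3 · 1
2 · 3 · 0 · 1 · 2 · 3
k=2  3 · 2 · 0 · 3 · 0 · 2
1 · 0 · 1 · 1 · 2 · 3
1 · 3 · 2 · 2 · 3 · 1
2 · 3 · 0 · 1 · 2 · 3
k=3  3 · 2 · 0 · 3 · 0 · 3
1 · 0 · 1 · 1 · 3 · 0
1 · 3 · 2 · 2 · 3 · 2
2 · 3 · 0 · 1 · 2 · 3
k=4  3 · 2 · 0 · 3 · 0 · 3
1 · 0 · 1 · 1 · 3 · 1
1 · 3 · 2 · 2 · 3 · 2
2 · 3 · 0 · 1 · 2 · 3
k=5  3 · 2 · 0 · 3 · 0 · 3
1 · 0 · 1 · 1 · 3 · 2
1 · 3 · 2 · 2 · 3 · 2
2 · 3 · 0 · 1 · 2 · 3
k=6  3 · 2 · 0 · 3 · 0 · 3
1 · 0 · 1 · 1 · 3 · 3
1 · 3 · 2 · 2 · 3 · 2
2 · 3 · 0 · 1 · 2 · 3

3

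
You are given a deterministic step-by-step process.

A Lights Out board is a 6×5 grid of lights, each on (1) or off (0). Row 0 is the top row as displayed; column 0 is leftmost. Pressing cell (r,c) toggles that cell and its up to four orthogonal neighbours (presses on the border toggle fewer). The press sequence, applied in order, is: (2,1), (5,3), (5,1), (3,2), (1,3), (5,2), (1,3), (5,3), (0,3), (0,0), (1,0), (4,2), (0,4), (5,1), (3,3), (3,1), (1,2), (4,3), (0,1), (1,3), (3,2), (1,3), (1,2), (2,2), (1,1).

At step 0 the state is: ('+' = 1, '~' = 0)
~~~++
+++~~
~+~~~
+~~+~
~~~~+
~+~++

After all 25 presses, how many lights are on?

t=0: ~~~++
+++~~
~+~~~
+~~+~
~~~~+
~+~++
t=1: ~~~++
+~+~~
+~+~~
++~+~
~~~~+
~+~++
t=2: ~~~++
+~+~~
+~+~~
++~+~
~~~++
~++~~
t=3: ~~~++
+~+~~
+~+~~
++~+~
~+~++
+~~~~
t=4: ~~~++
+~+~~
+~~~~
+~+~~
~++++
+~~~~
t=5: ~~~~+
+~~++
+~~+~
+~+~~
~++++
+~~~~
t=6: ~~~~+
+~~++
+~~+~
+~+~~
~+~++
++++~
t=7: ~~~++
+~+~~
+~~~~
+~+~~
~+~++
++++~
t=8: ~~~++
+~+~~
+~~~~
+~+~~
~+~~+
++~~+
t=9: ~~+~~
+~++~
+~~~~
+~+~~
~+~~+
++~~+
t=10: +++~~
~~++~
+~~~~
+~+~~
~+~~+
++~~+
t=11: ~++~~
++++~
~~~~~
+~+~~
~+~~+
++~~+
t=12: ~++~~
++++~
~~~~~
+~~~~
~~+++
+++~+
t=13: ~++++
+++++
~~~~~
+~~~~
~~+++
+++~+
t=14: ~++++
+++++
~~~~~
+~~~~
~++++
~~~~+
t=15: ~++++
+++++
~~~+~
+~+++
~++~+
~~~~+
t=16: ~++++
+++++
~+~+~
~+~++
~~+~+
~~~~+
t=17: ~+~++
+~~~+
~+++~
~+~++
~~+~+
~~~~+
t=18: ~+~++
+~~~+
~+++~
~+~~+
~~~+~
~~~++
t=19: +~+++
++~~+
~+++~
~+~~+
~~~+~
~~~++
t=20: +~+~+
++++~
~++~~
~+~~+
~~~+~
~~~++
t=21: +~+~+
++++~
~+~~~
~~+++
~~++~
~~~++
t=22: +~+++
++~~+
~+~+~
~~+++
~~++~
~~~++
t=23: +~~++
+~+++
~+++~
~~+++
~~++~
~~~++
t=24: +~~++
+~~++
~~~~~
~~~++
~~++~
~~~++
t=25: ++~++
~++++
~+~~~
~~~++
~~++~
~~~++

15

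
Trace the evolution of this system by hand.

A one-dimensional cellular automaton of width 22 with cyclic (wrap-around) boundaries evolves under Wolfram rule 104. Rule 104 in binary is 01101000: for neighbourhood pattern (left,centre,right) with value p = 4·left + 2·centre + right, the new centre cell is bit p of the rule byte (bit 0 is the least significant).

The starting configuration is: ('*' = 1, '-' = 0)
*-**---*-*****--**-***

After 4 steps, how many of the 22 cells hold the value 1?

2

t=0: *-**---*-*****--**-***
t=1: ****----**---*--****--
t=2: *--*----**------*--*--
t=3: --------**------------
t=4: --------**------------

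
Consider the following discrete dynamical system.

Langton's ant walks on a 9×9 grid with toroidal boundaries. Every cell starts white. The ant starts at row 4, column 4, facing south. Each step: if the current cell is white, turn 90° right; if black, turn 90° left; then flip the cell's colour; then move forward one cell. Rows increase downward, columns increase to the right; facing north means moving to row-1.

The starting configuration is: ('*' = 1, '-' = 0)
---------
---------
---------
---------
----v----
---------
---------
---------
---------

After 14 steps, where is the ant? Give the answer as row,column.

gen 0: ---------
---------
---------
---------
----v----
---------
---------
---------
---------
gen 1: ---------
---------
---------
---------
---<*----
---------
---------
---------
---------
gen 2: ---------
---------
---------
---^-----
---**----
---------
---------
---------
---------
gen 3: ---------
---------
---------
---*>----
---**----
---------
---------
---------
---------
gen 4: ---------
---------
---------
---**----
---*v----
---------
---------
---------
---------
gen 5: ---------
---------
---------
---**----
---*->---
---------
---------
---------
---------
gen 6: ---------
---------
---------
---**----
---*-*---
-----v---
---------
---------
---------
gen 7: ---------
---------
---------
---**----
---*-*---
----<*---
---------
---------
---------
gen 8: ---------
---------
---------
---**----
---*^*---
----**---
---------
---------
---------
gen 9: ---------
---------
---------
---**----
---**>---
----**---
---------
---------
---------
gen 10: ---------
---------
---------
---**^---
---**----
----**---
---------
---------
---------
gen 11: ---------
---------
---------
---***>--
---**----
----**---
---------
---------
---------
gen 12: ---------
---------
---------
---****--
---**-v--
----**---
---------
---------
---------
gen 13: ---------
---------
---------
---****--
---**<*--
----**---
---------
---------
---------
gen 14: ---------
---------
---------
---**^*--
---****--
----**---
---------
---------
---------

3,5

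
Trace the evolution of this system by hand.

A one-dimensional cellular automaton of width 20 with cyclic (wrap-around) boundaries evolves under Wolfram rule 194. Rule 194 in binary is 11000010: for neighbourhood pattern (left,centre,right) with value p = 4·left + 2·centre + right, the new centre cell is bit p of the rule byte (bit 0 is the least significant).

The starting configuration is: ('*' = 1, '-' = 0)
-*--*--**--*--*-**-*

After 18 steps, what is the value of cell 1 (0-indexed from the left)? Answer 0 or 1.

[0] -*--*--**--*--*-**-*
[1] ---*--*-*-*--*---*--
[2] --*--*------*---*---
[3] -*--*------*---*----
[4] *--*------*---*-----
[5] --*------*---*-----*
[6] -*------*---*-----*-
[7] *------*---*-----*--
[8] ------*---*-----*--*
[9] -----*---*-----*--*-
[10] ----*---*-----*--*--
[11] ---*---*-----*--*---
[12] --*---*-----*--*----
[13] -*---*-----*--*-----
[14] *---*-----*--*------
[15] ---*-----*--*------*
[16] --*-----*--*------*-
[17] -*-----*--*------*--
[18] *-----*--*------*---

0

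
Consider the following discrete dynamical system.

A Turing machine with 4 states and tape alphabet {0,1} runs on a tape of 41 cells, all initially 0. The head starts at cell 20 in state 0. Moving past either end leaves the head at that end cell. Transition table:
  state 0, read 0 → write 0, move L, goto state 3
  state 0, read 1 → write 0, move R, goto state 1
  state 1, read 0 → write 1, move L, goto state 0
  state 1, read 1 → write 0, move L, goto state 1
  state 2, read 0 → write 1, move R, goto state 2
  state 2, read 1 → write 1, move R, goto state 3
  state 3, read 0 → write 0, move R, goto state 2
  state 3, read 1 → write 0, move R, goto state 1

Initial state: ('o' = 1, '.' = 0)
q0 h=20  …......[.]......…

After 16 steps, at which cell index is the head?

step 0: q0 h=20  …......[.]......…
step 1: q3 h=19  …......[.]......…
step 2: q2 h=20  …......[.]......…
step 3: q2 h=21  ….....o[.]......…
step 4: q2 h=22  …....oo[.]......…
step 5: q2 h=23  …...ooo[.]......…
step 6: q2 h=24  …..oooo[.]......…
step 7: q2 h=25  ….ooooo[.]......…
step 8: q2 h=26  …oooooo[.]......…
step 9: q2 h=27  …oooooo[.]......…
step 10: q2 h=28  …oooooo[.]......…
step 11: q2 h=29  …oooooo[.]......…
step 12: q2 h=30  …oooooo[.]......…
step 13: q2 h=31  …oooooo[.]......…
step 14: q2 h=32  …oooooo[.]......…
step 15: q2 h=33  …oooooo[.]......…
step 16: q2 h=34  …oooooo[.]......|

34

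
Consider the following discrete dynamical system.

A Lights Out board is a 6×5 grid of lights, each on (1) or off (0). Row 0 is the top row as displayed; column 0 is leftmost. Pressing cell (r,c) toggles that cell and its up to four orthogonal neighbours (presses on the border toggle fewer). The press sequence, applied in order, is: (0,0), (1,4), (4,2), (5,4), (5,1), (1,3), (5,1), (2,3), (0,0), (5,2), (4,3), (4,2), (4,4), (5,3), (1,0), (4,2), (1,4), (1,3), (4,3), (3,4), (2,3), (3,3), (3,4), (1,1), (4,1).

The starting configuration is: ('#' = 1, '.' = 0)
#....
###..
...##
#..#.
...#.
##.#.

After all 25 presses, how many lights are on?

0) #....
###..
...##
#..#.
...#.
##.#.
1) .#...
.##..
...##
#..#.
...#.
##.#.
2) .#..#
.####
...#.
#..#.
...#.
##.#.
3) .#..#
.####
...#.
#.##.
.##..
####.
4) .#..#
.####
...#.
#.##.
.##.#
###.#
5) .#..#
.####
...#.
#.##.
..#.#
....#
6) .#.##
.#...
.....
#.##.
..#.#
....#
7) .#.##
.#...
.....
#.##.
.##.#
###.#
8) .#.##
.#.#.
..###
#.#..
.##.#
###.#
9) #..##
##.#.
..###
#.#..
.##.#
###.#
10) #..##
##.#.
..###
#.#..
.#..#
#..##
11) #..##
##.#.
..###
#.##.
.###.
#...#
12) #..##
##.#.
..###
#..#.
.....
#.#.#
13) #..##
##.#.
..###
#..##
...##
#.#..
14) #..##
##.#.
..###
#..##
....#
#..##
15) ...##
...#.
#.###
#..##
....#
#..##
16) ...##
...#.
#.###
#.###
.####
#.###
17) ...#.
....#
#.##.
#.###
.####
#.###
18) .....
..##.
#.#..
#.###
.####
#.###
19) .....
..##.
#.#..
#.#.#
.#...
#.#.#
20) .....
..##.
#.#.#
#.##.
.#..#
#.#.#
21) .....
..#..
#..#.
#.#..
.#..#
#.#.#
22) .....
..#..
#....
#..##
.#.##
#.#.#
23) .....
..#..
#...#
#....
.#.#.
#.#.#
24) .#...
##...
##..#
#....
.#.#.
#.#.#
25) .#...
##...
##..#
##...
#.##.
###.#

15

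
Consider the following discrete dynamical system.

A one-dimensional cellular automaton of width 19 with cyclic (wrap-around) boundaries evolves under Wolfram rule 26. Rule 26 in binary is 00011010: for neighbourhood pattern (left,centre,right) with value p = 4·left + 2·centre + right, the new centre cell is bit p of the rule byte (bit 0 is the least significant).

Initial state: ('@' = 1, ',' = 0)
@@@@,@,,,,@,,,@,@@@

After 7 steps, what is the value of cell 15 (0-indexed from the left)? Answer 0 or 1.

k=0  @@@@,@,,,,@,,,@,@@@
k=1  ,,,,,,@,,@,@,@,,@,,
k=2  ,,,,,@,@@,,,,,@@,@,
k=3  ,,,,@,,@,@,,,@@,,,@
k=4  @,,@,@@,,,@,@@,@,@,
k=5  ,@@,,@,@,@,,@,,,,,,
k=6  @@,@@,,,,,@@,@,,,,,
k=7  @,,@,@,,,@@,,,@,,,@

0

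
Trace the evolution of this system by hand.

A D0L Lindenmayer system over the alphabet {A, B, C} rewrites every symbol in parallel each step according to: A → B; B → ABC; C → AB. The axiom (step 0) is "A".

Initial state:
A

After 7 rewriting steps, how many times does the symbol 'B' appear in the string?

60

gen 0: A
gen 1: B
gen 2: ABC
gen 3: BABCAB
gen 4: ABCBABCABBABC
gen 5: BABCABABCBABCABBABCABCBABCAB
gen 6: ABCBABCABBABCBABCABABCBABCABBABCABCBABCABBABCABABCBABCABBABC
gen 7: BABCABABCBABCABBABCABCBABCABABCBABCABBABCBABCABABCBABCABBA…BCABABCBABCABBABCABCBABCABBABCBABCABABCBABCABBABCABCBABCAB  (len 129)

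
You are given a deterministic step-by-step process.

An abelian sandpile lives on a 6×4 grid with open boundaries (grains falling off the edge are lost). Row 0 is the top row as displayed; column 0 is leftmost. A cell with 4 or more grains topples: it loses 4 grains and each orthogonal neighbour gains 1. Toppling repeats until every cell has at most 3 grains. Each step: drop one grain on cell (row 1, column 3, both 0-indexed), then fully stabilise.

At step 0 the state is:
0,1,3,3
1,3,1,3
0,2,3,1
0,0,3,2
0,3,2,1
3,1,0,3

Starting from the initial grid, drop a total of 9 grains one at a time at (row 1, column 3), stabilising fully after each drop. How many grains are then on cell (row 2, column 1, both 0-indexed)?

step 0: 0,1,3,3
1,3,1,3
0,2,3,1
0,0,3,2
0,3,2,1
3,1,0,3
step 1: 0,2,0,1
1,3,3,1
0,2,3,2
0,0,3,2
0,3,2,1
3,1,0,3
step 2: 0,2,0,1
1,3,3,2
0,2,3,2
0,0,3,2
0,3,2,1
3,1,0,3
step 3: 0,2,0,1
1,3,3,3
0,2,3,2
0,0,3,2
0,3,2,1
3,1,0,3
step 4: 0,3,1,2
2,1,2,2
1,0,3,1
0,2,1,0
0,3,3,2
3,1,0,3
step 5: 0,3,1,2
2,1,2,3
1,0,3,1
0,2,1,0
0,3,3,2
3,1,0,3
step 6: 0,3,1,3
2,1,3,0
1,0,3,2
0,2,1,0
0,3,3,2
3,1,0,3
step 7: 0,3,1,3
2,1,3,1
1,0,3,2
0,2,1,0
0,3,3,2
3,1,0,3
step 8: 0,3,1,3
2,1,3,2
1,0,3,2
0,2,1,0
0,3,3,2
3,1,0,3
step 9: 0,3,1,3
2,1,3,3
1,0,3,2
0,2,1,0
0,3,3,2
3,1,0,3

0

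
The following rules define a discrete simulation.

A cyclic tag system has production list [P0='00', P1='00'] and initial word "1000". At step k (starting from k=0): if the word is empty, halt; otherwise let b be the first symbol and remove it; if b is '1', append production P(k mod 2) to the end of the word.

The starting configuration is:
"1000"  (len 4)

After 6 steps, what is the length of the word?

gen 0: "1000"  (len 4)
gen 1: "00000"  (len 5)
gen 2: "0000"  (len 4)
gen 3: "000"  (len 3)
gen 4: "00"  (len 2)
gen 5: "0"  (len 1)
gen 6: (halted — word empty)

0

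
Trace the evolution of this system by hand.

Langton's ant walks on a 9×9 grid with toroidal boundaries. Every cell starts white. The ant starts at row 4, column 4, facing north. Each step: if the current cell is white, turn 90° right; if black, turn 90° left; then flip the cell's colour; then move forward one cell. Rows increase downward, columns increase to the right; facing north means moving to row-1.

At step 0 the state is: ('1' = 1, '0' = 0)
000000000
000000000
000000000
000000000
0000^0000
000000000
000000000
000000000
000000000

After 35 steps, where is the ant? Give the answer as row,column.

[0] 000000000
000000000
000000000
000000000
0000^0000
000000000
000000000
000000000
000000000
[1] 000000000
000000000
000000000
000000000
00001>000
000000000
000000000
000000000
000000000
[2] 000000000
000000000
000000000
000000000
000011000
00000v000
000000000
000000000
000000000
[3] 000000000
000000000
000000000
000000000
000011000
0000<1000
000000000
000000000
000000000
[4] 000000000
000000000
000000000
000000000
0000^1000
000011000
000000000
000000000
000000000
[5] 000000000
000000000
000000000
000000000
000<01000
000011000
000000000
000000000
000000000
[6] 000000000
000000000
000000000
000^00000
000101000
000011000
000000000
000000000
000000000
[7] 000000000
000000000
000000000
0001>0000
000101000
000011000
000000000
000000000
000000000
[8] 000000000
000000000
000000000
000110000
0001v1000
000011000
000000000
000000000
000000000
[9] 000000000
000000000
000000000
000110000
000<11000
000011000
000000000
000000000
000000000
[10] 000000000
000000000
000000000
000110000
000011000
000v11000
000000000
000000000
000000000
[11] 000000000
000000000
000000000
000110000
000011000
00<111000
000000000
000000000
000000000
[12] 000000000
000000000
000000000
000110000
00^011000
001111000
000000000
000000000
000000000
[13] 000000000
000000000
000000000
000110000
001>11000
001111000
000000000
000000000
000000000
[14] 000000000
000000000
000000000
000110000
001111000
001v11000
000000000
000000000
000000000
[15] 000000000
000000000
000000000
000110000
001111000
0010>1000
000000000
000000000
000000000
[16] 000000000
000000000
000000000
000110000
0011^1000
001001000
000000000
000000000
000000000
[17] 000000000
000000000
000000000
000110000
001<01000
001001000
000000000
000000000
000000000
[18] 000000000
000000000
000000000
000110000
001001000
001v01000
000000000
000000000
000000000
[19] 000000000
000000000
000000000
000110000
001001000
00<101000
000000000
000000000
000000000
[20] 000000000
000000000
000000000
000110000
001001000
000101000
00v000000
000000000
000000000
[21] 000000000
000000000
000000000
000110000
001001000
000101000
0<1000000
000000000
000000000
[22] 000000000
000000000
000000000
000110000
001001000
0^0101000
011000000
000000000
000000000
[23] 000000000
000000000
000000000
000110000
001001000
01>101000
011000000
000000000
000000000
[24] 000000000
000000000
000000000
000110000
001001000
011101000
01v000000
000000000
000000000
[25] 000000000
000000000
000000000
000110000
001001000
011101000
010>00000
000000000
000000000
[26] 000000000
000000000
000000000
000110000
001001000
011101000
010100000
000v00000
000000000
[27] 000000000
000000000
000000000
000110000
001001000
011101000
010100000
00<100000
000000000
[28] 000000000
000000000
000000000
000110000
001001000
011101000
01^100000
001100000
000000000
[29] 000000000
000000000
000000000
000110000
001001000
011101000
011>00000
001100000
000000000
[30] 000000000
000000000
000000000
000110000
001001000
011^01000
011000000
001100000
000000000
[31] 000000000
000000000
000000000
000110000
001001000
01<001000
011000000
001100000
000000000
[32] 000000000
000000000
000000000
000110000
001001000
010001000
01v000000
001100000
000000000
[33] 000000000
000000000
000000000
000110000
001001000
010001000
010>00000
001100000
000000000
[34] 000000000
000000000
000000000
000110000
001001000
010001000
010100000
001v00000
000000000
[35] 000000000
000000000
000000000
000110000
001001000
010001000
010100000
0010>0000
000000000

7,4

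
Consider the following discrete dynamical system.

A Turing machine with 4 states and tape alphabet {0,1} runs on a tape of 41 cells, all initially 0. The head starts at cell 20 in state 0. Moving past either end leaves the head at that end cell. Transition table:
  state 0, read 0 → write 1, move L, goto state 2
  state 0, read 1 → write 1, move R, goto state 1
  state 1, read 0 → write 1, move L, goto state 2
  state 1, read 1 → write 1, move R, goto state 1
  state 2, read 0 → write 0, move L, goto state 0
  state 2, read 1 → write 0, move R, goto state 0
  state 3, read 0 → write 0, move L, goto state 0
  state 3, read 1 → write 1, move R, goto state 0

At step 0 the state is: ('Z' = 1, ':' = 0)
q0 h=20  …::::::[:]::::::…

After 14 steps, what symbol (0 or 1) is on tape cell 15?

0

step 0: q0 h=20  …::::::[:]::::::…
step 1: q2 h=19  …::::::[:]Z:::::…
step 2: q0 h=18  …::::::[:]:Z::::…
step 3: q2 h=17  …::::::[:]Z:Z:::…
step 4: q0 h=16  …::::::[:]:Z:Z::…
step 5: q2 h=15  …::::::[:]Z:Z:Z:…
step 6: q0 h=14  …::::::[:]:Z:Z:Z…
step 7: q2 h=13  …::::::[:]Z:Z:Z:…
step 8: q0 h=12  …::::::[:]:Z:Z:Z…
step 9: q2 h=11  …::::::[:]Z:Z:Z:…
step 10: q0 h=10  …::::::[:]:Z:Z:Z…
step 11: q2 h= 9  …::::::[:]Z:Z:Z:…
step 12: q0 h= 8  …::::::[:]:Z:Z:Z…
step 13: q2 h= 7  …::::::[:]Z:Z:Z:…
step 14: q0 h= 6  |::::::[:]:Z:Z:Z…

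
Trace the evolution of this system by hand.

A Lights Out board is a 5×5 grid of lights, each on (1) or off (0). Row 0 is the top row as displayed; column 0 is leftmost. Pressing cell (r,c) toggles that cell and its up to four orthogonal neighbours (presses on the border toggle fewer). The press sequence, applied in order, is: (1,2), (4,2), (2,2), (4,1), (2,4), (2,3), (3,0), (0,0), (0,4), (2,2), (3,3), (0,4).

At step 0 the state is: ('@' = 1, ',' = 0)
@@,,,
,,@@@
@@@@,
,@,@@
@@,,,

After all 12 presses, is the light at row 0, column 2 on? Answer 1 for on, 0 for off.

0) @@,,,
,,@@@
@@@@,
,@,@@
@@,,,
1) @@@,,
,@,,@
@@,@,
,@,@@
@@,,,
2) @@@,,
,@,,@
@@,@,
,@@@@
@,@@,
3) @@@,,
,@@,@
@,@,,
,@,@@
@,@@,
4) @@@,,
,@@,@
@,@,,
,,,@@
,@,@,
5) @@@,,
,@@,,
@,@@@
,,,@,
,@,@,
6) @@@,,
,@@@,
@,,,,
,,,,,
,@,@,
7) @@@,,
,@@@,
,,,,,
@@,,,
@@,@,
8) ,,@,,
@@@@,
,,,,,
@@,,,
@@,@,
9) ,,@@@
@@@@@
,,,,,
@@,,,
@@,@,
10) ,,@@@
@@,@@
,@@@,
@@@,,
@@,@,
11) ,,@@@
@@,@@
,@@,,
@@,@@
@@,,,
12) ,,@,,
@@,@,
,@@,,
@@,@@
@@,,,

1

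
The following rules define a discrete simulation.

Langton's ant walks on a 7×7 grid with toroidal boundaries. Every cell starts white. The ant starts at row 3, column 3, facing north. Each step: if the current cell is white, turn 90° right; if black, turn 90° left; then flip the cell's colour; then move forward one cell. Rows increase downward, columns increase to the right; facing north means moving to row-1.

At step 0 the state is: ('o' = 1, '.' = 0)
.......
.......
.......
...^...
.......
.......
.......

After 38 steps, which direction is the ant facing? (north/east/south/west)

north

step 0: .......
.......
.......
...^...
.......
.......
.......
step 1: .......
.......
.......
...o>..
.......
.......
.......
step 2: .......
.......
.......
...oo..
....v..
.......
.......
step 3: .......
.......
.......
...oo..
...<o..
.......
.......
step 4: .......
.......
.......
...^o..
...oo..
.......
.......
step 5: .......
.......
.......
..<.o..
...oo..
.......
.......
step 6: .......
.......
..^....
..o.o..
...oo..
.......
.......
step 7: .......
.......
..o>...
..o.o..
...oo..
.......
.......
step 8: .......
.......
..oo...
..ovo..
...oo..
.......
.......
step 9: .......
.......
..oo...
..<oo..
...oo..
.......
.......
step 10: .......
.......
..oo...
...oo..
..voo..
.......
.......
step 11: .......
.......
..oo...
...oo..
.<ooo..
.......
.......
step 12: .......
.......
..oo...
.^.oo..
.oooo..
.......
.......
step 13: .......
.......
..oo...
.o>oo..
.oooo..
.......
.......
step 14: .......
.......
..oo...
.oooo..
.ovoo..
.......
.......
step 15: .......
.......
..oo...
.oooo..
.o.>o..
.......
.......
step 16: .......
.......
..oo...
.oo^o..
.o..o..
.......
.......
step 17: .......
.......
..oo...
.o<.o..
.o..o..
.......
.......
step 18: .......
.......
..oo...
.o..o..
.ov.o..
.......
.......
step 19: .......
.......
..oo...
.o..o..
.<o.o..
.......
.......
step 20: .......
.......
..oo...
.o..o..
..o.o..
.v.....
.......
step 21: .......
.......
..oo...
.o..o..
..o.o..
<o.....
.......
step 22: .......
.......
..oo...
.o..o..
^.o.o..
oo.....
.......
step 23: .......
.......
..oo...
.o..o..
o>o.o..
oo.....
.......
step 24: .......
.......
..oo...
.o..o..
ooo.o..
ov.....
.......
step 25: .......
.......
..oo...
.o..o..
ooo.o..
o.>....
.......
step 26: .......
.......
..oo...
.o..o..
ooo.o..
o.o....
..v....
step 27: .......
.......
..oo...
.o..o..
ooo.o..
o.o....
.<o....
step 28: .......
.......
..oo...
.o..o..
ooo.o..
o^o....
.oo....
step 29: .......
.......
..oo...
.o..o..
ooo.o..
oo>....
.oo....
step 30: .......
.......
..oo...
.o..o..
oo^.o..
oo.....
.oo....
step 31: .......
.......
..oo...
.o..o..
o<..o..
oo.....
.oo....
step 32: .......
.......
..oo...
.o..o..
o...o..
ov.....
.oo....
step 33: .......
.......
..oo...
.o..o..
o...o..
o.>....
.oo....
step 34: .......
.......
..oo...
.o..o..
o...o..
o.o....
.ov....
step 35: .......
.......
..oo...
.o..o..
o...o..
o.o....
.o.>...
step 36: ...v...
.......
..oo...
.o..o..
o...o..
o.o....
.o.o...
step 37: ..<o...
.......
..oo...
.o..o..
o...o..
o.o....
.o.o...
step 38: ..oo...
.......
..oo...
.o..o..
o...o..
o.o....
.o^o...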